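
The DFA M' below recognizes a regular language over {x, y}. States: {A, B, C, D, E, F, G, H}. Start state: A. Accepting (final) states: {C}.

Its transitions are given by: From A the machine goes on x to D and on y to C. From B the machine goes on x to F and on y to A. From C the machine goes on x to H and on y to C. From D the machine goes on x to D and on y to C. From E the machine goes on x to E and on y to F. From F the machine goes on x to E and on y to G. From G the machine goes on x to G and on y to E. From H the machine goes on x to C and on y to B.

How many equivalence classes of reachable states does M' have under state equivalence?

Every state is reachable, so we keep all 8.
Initial partition by acceptance: {C} | {A,B,D,E,F,G,H}.
Split {A,B,D,E,F,G,H} by δ(·,x) → {A,B,D,E,F,G} and {H}.
On input y, block {A,B,D,E,F,G} splits into {B,E,F,G} and {A,D}.
Refine {B,E,F,G} on symbol y: members go to different blocks, giving {E,F,G} and {B}.
The partition is now stable with 5 blocks: {C} | {E,F,G} | {H} | {A,D} | {B}.

5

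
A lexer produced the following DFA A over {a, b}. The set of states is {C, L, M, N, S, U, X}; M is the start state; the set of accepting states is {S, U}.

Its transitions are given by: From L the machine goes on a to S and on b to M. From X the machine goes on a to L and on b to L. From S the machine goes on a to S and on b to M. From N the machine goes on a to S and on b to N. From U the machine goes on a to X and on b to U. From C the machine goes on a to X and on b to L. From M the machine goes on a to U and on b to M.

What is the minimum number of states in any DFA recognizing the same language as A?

5

First remove the unreachable states {C,N}; 5 states remain.
P0 = {S,U} | {L,M,X}.
Split {S,U} by δ(·,a) → {U} and {S}.
Split {L,M,X} by δ(·,a) → {X} and {L} and {M}.
The partition is now stable with 5 blocks: {U} | {X} | {S} | {L} | {M}.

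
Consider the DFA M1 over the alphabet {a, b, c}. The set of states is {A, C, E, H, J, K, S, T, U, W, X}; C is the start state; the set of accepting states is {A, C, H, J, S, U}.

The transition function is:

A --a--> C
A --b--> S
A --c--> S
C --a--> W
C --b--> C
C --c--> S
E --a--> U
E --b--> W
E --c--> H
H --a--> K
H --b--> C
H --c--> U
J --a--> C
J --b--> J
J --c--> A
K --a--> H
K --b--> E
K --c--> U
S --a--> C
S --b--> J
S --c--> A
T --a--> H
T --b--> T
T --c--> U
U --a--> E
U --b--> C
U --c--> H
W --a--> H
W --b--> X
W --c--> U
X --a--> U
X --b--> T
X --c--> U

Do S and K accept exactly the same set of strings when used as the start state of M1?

P0 = {A,C,H,J,S,U} | {E,K,T,W,X}.
Split {A,C,H,J,S,U} by δ(·,a) → {A,J,S} and {C,H,U}.
On input c, block {C,H,U} splits into {H,U} and {C}.
Stable partition: {A,J,S} | {E,K,T,W,X} | {H,U} | {C} — 4 equivalence classes.
S and K end up in different blocks, so they are distinguishable. For instance, the string 'ε' is accepted from only S.

No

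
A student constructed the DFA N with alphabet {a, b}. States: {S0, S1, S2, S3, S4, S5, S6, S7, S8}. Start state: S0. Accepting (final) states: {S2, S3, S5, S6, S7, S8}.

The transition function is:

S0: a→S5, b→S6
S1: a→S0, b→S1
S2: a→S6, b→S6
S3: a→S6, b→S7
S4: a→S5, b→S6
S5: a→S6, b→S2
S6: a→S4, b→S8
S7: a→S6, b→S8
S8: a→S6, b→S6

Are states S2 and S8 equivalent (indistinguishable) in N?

Yes

First remove the unreachable states {S1,S3,S7}; 6 states remain.
Initial partition by acceptance: {S2,S5,S6,S8} | {S0,S4}.
On input a, block {S2,S5,S6,S8} splits into {S2,S5,S8} and {S6}.
Split {S2,S5,S8} by δ(·,b) → {S2,S8} and {S5}.
No further refinement is possible. Final partition (4 blocks): {S2,S8} | {S0,S4} | {S6} | {S5}.
S2 and S8 lie in the same block of the stable partition, so they are equivalent — no string distinguishes them.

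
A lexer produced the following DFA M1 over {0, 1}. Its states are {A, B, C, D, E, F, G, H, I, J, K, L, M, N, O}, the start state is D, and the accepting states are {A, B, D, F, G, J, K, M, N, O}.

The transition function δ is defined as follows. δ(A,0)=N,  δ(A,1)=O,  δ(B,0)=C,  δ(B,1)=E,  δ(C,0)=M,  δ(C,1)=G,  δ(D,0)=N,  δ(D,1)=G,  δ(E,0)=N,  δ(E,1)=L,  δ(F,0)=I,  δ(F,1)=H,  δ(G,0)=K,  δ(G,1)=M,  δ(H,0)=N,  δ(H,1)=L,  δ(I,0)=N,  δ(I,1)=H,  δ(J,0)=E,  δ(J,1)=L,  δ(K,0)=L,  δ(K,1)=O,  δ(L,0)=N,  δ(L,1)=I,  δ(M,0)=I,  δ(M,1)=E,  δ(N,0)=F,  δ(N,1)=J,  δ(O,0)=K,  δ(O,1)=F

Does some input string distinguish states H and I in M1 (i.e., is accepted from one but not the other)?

No

First remove the unreachable states {A,B,C}; 12 states remain.
Start with accepting vs non-accepting: {D,F,G,J,K,M,N,O} | {E,H,I,L}.
Split {D,F,G,J,K,M,N,O} by δ(·,0) → {D,G,N,O} and {F,J,K,M}.
On input 0, block {D,G,N,O} splits into {G,N,O} and {D}.
On input 1, block {F,J,K,M} splits into {F,J,M} and {K}.
Refine {G,N,O} on symbol 0: members go to different blocks, giving {G,O} and {N}.
The partition is now stable with 6 blocks: {G,O} | {E,H,I,L} | {F,J,M} | {D} | {K} | {N}.
H and I lie in the same block of the stable partition, so they are equivalent — no string distinguishes them.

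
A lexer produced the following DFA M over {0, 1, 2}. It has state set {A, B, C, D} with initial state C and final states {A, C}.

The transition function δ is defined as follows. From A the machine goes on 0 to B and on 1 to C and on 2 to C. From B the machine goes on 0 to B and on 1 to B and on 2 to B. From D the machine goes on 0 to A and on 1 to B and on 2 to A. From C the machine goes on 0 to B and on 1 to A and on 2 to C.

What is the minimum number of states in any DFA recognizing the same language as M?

2

First remove the unreachable states {D}; 3 states remain.
Initial partition by acceptance: {A,C} | {B}.
Stable partition: {A,C} | {B} — 2 equivalence classes.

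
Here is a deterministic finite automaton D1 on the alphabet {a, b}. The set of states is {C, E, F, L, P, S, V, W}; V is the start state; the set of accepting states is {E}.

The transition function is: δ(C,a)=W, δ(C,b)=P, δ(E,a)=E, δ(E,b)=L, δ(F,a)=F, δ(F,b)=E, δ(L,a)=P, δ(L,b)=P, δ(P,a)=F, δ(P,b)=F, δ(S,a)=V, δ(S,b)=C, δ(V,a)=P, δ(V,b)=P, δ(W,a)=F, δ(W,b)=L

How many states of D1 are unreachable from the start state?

No path from V leads to C, S, W; the other 5 states are all reachable.

3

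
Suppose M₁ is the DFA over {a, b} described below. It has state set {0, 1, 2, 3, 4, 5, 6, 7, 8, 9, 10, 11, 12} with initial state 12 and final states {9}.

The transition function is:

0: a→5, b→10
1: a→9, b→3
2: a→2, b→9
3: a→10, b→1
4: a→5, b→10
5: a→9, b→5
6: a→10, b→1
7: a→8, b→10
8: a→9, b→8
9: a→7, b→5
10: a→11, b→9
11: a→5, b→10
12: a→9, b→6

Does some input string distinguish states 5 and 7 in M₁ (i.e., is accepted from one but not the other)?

Yes

States {0,2,4} cannot be reached from the start state, so discard them.
Initial partition by acceptance: {9} | {1,3,5,6,7,8,10,11,12}.
On input a, block {1,3,5,6,7,8,10,11,12} splits into {3,6,7,10,11} and {1,5,8,12}.
Refine {3,6,7,10,11} on symbol a: members go to different blocks, giving {3,6,10} and {7,11}.
Split {3,6,10} by δ(·,a) → {3,6} and {10}.
On input b, block {1,5,8,12} splits into {1,12} and {5,8}.
No further refinement is possible. Final partition (6 blocks): {9} | {3,6} | {1,12} | {7,11} | {10} | {5,8}.
5 and 7 end up in different blocks, so they are distinguishable. For instance, the string 'a' is accepted from only 5.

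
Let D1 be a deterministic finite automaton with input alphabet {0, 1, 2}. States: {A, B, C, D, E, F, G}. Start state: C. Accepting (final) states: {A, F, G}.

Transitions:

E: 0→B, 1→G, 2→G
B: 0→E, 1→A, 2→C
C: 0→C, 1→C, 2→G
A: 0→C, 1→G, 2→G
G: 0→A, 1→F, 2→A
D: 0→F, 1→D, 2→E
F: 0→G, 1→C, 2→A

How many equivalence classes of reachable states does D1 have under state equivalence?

States {B,D,E} cannot be reached from the start state, so discard them.
P0 = {A,F,G} | {C}.
Refine {A,F,G} on symbol 0: members go to different blocks, giving {F,G} and {A}.
On input 0, block {F,G} splits into {F} and {G}.
No further refinement is possible. Final partition (4 blocks): {F} | {C} | {A} | {G}.

4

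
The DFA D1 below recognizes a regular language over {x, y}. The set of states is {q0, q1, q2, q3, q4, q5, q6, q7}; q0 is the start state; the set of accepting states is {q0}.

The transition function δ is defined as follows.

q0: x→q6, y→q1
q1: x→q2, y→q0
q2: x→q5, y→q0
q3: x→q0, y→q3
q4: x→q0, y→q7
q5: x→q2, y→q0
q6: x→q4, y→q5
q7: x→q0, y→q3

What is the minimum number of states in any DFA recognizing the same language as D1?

All states are reachable from the start state.
P0 = {q0} | {q1,q2,q3,q4,q5,q6,q7}.
On input x, block {q1,q2,q3,q4,q5,q6,q7} splits into {q1,q2,q5,q6} and {q3,q4,q7}.
Split {q1,q2,q5,q6} by δ(·,x) → {q1,q2,q5} and {q6}.
Stable partition: {q0} | {q1,q2,q5} | {q3,q4,q7} | {q6} — 4 equivalence classes.

4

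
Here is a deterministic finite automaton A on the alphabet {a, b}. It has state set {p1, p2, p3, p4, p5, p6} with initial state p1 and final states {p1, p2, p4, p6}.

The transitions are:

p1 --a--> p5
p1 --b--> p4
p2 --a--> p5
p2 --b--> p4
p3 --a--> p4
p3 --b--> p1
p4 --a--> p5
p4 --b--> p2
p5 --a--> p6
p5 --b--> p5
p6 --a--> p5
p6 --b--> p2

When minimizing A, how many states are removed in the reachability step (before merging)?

BFS from p1 reaches {p1, p2, p4, p5, p6}; the 1 state(s) p3 are never visited.

1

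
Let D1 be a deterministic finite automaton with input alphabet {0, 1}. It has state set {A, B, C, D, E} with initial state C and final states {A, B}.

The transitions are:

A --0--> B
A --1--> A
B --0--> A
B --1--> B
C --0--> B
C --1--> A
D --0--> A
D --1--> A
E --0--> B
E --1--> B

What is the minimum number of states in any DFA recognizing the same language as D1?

2

Reachable states from the start: {A,B,C}. Unreachable: {D,E} — drop them.
P0 = {A,B} | {C}.
Stable partition: {A,B} | {C} — 2 equivalence classes.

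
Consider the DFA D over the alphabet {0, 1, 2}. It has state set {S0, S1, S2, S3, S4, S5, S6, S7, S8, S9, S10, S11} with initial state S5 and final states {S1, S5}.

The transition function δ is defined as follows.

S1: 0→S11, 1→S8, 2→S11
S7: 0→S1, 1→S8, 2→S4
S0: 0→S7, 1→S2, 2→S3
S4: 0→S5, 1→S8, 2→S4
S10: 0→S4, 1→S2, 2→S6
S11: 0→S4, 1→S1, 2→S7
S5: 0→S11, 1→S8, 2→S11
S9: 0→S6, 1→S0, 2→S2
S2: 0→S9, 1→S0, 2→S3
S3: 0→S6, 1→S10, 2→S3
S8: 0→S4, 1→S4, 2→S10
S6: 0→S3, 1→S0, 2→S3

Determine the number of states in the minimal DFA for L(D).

6

Start with accepting vs non-accepting: {S1,S5} | {S0,S2,S3,S4,S6,S7,S8,S9,S10,S11}.
Split {S0,S2,S3,S4,S6,S7,S8,S9,S10,S11} by δ(·,0) → {S0,S2,S3,S6,S8,S9,S10,S11} and {S4,S7}.
Refine {S0,S2,S3,S6,S8,S9,S10,S11} on symbol 0: members go to different blocks, giving {S0,S8,S10,S11} and {S2,S3,S6,S9}.
Split {S0,S8,S10,S11} by δ(·,1) → {S0,S10} and {S8} and {S11}.
No further refinement is possible. Final partition (6 blocks): {S1,S5} | {S0,S10} | {S4,S7} | {S2,S3,S6,S9} | {S8} | {S11}.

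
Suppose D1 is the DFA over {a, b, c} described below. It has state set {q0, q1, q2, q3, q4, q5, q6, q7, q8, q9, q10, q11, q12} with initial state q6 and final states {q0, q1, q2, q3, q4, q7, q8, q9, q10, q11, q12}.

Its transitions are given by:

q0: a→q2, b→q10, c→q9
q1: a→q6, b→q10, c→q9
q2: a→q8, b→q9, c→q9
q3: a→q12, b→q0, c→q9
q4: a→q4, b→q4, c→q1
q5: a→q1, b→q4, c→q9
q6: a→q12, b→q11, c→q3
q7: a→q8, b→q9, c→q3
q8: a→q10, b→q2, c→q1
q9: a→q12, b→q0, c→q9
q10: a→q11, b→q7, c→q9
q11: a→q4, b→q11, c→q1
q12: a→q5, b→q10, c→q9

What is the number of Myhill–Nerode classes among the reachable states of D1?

8

All states are reachable from the start state.
Initial partition by acceptance: {q0,q1,q2,q3,q4,q7,q8,q9,q10,q11,q12} | {q5,q6}.
Split {q0,q1,q2,q3,q4,q7,q8,q9,q10,q11,q12} by δ(·,a) → {q0,q2,q3,q4,q7,q8,q9,q10,q11} and {q1,q12}.
Refine {q0,q2,q3,q4,q7,q8,q9,q10,q11} on symbol a: members go to different blocks, giving {q0,q2,q4,q7,q8,q10,q11} and {q3,q9}.
Split {q0,q2,q4,q7,q8,q10,q11} by δ(·,b) → {q0,q4,q8,q10,q11} and {q2,q7}.
On input a, block {q0,q4,q8,q10,q11} splits into {q4,q8,q10,q11} and {q0}.
Refine {q4,q8,q10,q11} on symbol b: members go to different blocks, giving {q4,q11} and {q8,q10}.
Split {q8,q10} by δ(·,a) → {q8} and {q10}.
No further refinement is possible. Final partition (8 blocks): {q4,q11} | {q5,q6} | {q1,q12} | {q3,q9} | {q2,q7} | {q0} | {q8} | {q10}.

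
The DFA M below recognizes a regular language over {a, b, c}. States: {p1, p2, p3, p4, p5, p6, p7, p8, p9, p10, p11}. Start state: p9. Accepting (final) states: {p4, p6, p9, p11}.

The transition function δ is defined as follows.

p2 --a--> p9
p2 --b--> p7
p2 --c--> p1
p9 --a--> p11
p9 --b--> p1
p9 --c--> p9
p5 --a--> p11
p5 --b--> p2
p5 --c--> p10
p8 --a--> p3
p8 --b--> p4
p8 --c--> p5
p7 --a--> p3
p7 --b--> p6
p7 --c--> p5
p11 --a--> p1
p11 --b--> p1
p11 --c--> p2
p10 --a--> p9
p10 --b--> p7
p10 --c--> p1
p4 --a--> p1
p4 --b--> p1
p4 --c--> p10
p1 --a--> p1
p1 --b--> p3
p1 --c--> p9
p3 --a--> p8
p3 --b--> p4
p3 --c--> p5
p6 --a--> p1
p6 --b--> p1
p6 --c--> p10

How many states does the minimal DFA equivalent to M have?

Initial partition by acceptance: {p4,p6,p9,p11} | {p1,p2,p3,p5,p7,p8,p10}.
Split {p4,p6,p9,p11} by δ(·,a) → {p4,p6,p11} and {p9}.
On input a, block {p1,p2,p3,p5,p7,p8,p10} splits into {p1,p3,p7,p8} and {p2,p10} and {p5}.
On input b, block {p1,p3,p7,p8} splits into {p3,p7,p8} and {p1}.
No further refinement is possible. Final partition (6 blocks): {p4,p6,p11} | {p3,p7,p8} | {p9} | {p2,p10} | {p5} | {p1}.

6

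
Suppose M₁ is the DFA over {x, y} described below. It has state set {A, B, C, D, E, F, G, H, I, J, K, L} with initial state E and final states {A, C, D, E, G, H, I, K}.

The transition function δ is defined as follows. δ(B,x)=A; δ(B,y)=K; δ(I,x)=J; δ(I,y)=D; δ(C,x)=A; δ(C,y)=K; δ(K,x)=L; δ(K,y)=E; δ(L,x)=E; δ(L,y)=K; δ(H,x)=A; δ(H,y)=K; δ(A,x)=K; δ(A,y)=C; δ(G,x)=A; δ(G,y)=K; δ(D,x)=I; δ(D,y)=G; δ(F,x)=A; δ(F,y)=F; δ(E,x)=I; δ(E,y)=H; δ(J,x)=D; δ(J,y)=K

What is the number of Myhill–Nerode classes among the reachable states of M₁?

First remove the unreachable states {B,F}; 10 states remain.
Initial partition by acceptance: {A,C,D,E,G,H,I,K} | {J,L}.
Split {A,C,D,E,G,H,I,K} by δ(·,x) → {A,C,D,E,G,H} and {I,K}.
Split {A,C,D,E,G,H} by δ(·,x) → {A,D,E} and {C,G,H}.
Stable partition: {A,D,E} | {J,L} | {I,K} | {C,G,H} — 4 equivalence classes.

4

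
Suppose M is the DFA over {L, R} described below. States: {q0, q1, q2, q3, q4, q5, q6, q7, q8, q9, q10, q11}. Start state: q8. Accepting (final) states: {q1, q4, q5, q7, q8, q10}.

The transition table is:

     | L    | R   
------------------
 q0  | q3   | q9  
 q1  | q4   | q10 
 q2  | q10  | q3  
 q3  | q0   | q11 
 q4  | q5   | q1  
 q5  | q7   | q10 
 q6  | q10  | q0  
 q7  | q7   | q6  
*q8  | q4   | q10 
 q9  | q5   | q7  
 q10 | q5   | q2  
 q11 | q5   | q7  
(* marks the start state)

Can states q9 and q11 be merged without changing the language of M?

Start with accepting vs non-accepting: {q1,q4,q5,q7,q8,q10} | {q0,q2,q3,q6,q9,q11}.
On input R, block {q1,q4,q5,q7,q8,q10} splits into {q1,q4,q5,q8} and {q7,q10}.
Refine {q1,q4,q5,q8} on symbol L: members go to different blocks, giving {q1,q4,q8} and {q5}.
On input L, block {q1,q4,q8} splits into {q1,q8} and {q4}.
On input L, block {q0,q2,q3,q6,q9,q11} splits into {q0,q3} and {q2,q6} and {q9,q11}.
Refine {q7,q10} on symbol L: members go to different blocks, giving {q7} and {q10}.
Stable partition: {q1,q8} | {q0,q3} | {q7} | {q5} | {q4} | {q2,q6} | {q9,q11} | {q10} — 8 equivalence classes.
q9 and q11 lie in the same block of the stable partition, so they are equivalent — no string distinguishes them.

Yes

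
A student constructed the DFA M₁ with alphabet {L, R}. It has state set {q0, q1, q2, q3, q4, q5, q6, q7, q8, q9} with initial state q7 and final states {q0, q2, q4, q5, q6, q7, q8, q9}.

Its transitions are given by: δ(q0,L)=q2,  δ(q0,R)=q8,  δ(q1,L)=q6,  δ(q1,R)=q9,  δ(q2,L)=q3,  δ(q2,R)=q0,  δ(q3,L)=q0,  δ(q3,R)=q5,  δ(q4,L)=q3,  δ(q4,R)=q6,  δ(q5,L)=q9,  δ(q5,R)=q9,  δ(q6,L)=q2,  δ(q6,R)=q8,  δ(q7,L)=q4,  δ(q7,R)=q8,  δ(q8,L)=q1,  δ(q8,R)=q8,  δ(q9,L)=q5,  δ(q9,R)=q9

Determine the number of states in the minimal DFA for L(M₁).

All states are reachable from the start state.
Start with accepting vs non-accepting: {q0,q2,q4,q5,q6,q7,q8,q9} | {q1,q3}.
Refine {q0,q2,q4,q5,q6,q7,q8,q9} on symbol L: members go to different blocks, giving {q0,q5,q6,q7,q9} and {q2,q4,q8}.
Refine {q0,q5,q6,q7,q9} on symbol L: members go to different blocks, giving {q0,q6,q7} and {q5,q9}.
On input R, block {q2,q4,q8} splits into {q2,q4} and {q8}.
No further refinement is possible. Final partition (5 blocks): {q0,q6,q7} | {q1,q3} | {q2,q4} | {q5,q9} | {q8}.

5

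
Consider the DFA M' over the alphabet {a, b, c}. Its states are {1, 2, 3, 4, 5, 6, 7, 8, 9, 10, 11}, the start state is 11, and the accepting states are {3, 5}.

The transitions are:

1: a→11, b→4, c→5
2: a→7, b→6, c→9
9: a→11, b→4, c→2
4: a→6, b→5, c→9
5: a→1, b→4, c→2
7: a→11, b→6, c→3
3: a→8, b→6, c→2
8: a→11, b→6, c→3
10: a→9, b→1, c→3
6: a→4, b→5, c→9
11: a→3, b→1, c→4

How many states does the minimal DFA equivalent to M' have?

6

States {10} cannot be reached from the start state, so discard them.
Start with accepting vs non-accepting: {3,5} | {1,2,4,6,7,8,9,11}.
Split {1,2,4,6,7,8,9,11} by δ(·,a) → {1,2,4,6,7,8,9} and {11}.
On input a, block {1,2,4,6,7,8,9} splits into {1,7,8,9} and {2,4,6}.
On input c, block {1,7,8,9} splits into {1,7,8} and {9}.
Refine {2,4,6} on symbol a: members go to different blocks, giving {4,6} and {2}.
No further refinement is possible. Final partition (6 blocks): {3,5} | {1,7,8} | {11} | {4,6} | {9} | {2}.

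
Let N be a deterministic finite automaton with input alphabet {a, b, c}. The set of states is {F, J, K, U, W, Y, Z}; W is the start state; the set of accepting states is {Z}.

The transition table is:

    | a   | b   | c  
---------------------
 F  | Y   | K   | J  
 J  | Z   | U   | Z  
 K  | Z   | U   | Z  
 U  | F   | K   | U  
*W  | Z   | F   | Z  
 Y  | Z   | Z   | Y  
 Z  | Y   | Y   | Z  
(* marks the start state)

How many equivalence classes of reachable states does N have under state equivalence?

Every state is reachable, so we keep all 7.
P0 = {Z} | {F,J,K,U,W,Y}.
Refine {F,J,K,U,W,Y} on symbol a: members go to different blocks, giving {J,K,W,Y} and {F,U}.
On input b, block {J,K,W,Y} splits into {J,K,W} and {Y}.
On input a, block {F,U} splits into {U} and {F}.
Split {J,K,W} by δ(·,b) → {J,K} and {W}.
Stable partition: {Z} | {J,K} | {U} | {Y} | {F} | {W} — 6 equivalence classes.

6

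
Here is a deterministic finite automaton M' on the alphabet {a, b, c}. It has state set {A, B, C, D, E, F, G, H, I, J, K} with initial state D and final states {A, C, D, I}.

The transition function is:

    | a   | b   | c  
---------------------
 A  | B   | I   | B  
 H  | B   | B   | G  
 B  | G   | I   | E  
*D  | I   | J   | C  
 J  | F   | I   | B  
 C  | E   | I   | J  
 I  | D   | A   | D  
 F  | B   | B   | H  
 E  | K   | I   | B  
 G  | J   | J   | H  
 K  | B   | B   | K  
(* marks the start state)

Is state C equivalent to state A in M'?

Yes

Start with accepting vs non-accepting: {A,C,D,I} | {B,E,F,G,H,J,K}.
Refine {A,C,D,I} on symbol a: members go to different blocks, giving {A,C} and {D,I}.
Refine {B,E,F,G,H,J,K} on symbol b: members go to different blocks, giving {F,G,H,K} and {B,E,J}.
On input b, block {D,I} splits into {D} and {I}.
The partition is now stable with 5 blocks: {A,C} | {F,G,H,K} | {D} | {B,E,J} | {I}.
C and A lie in the same block of the stable partition, so they are equivalent — no string distinguishes them.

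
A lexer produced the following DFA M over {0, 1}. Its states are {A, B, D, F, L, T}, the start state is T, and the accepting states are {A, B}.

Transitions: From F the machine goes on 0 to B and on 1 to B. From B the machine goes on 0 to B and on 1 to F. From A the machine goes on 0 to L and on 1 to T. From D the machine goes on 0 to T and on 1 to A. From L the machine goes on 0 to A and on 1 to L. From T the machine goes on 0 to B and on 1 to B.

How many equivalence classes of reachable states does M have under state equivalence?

Reachable states from the start: {B,F,T}. Unreachable: {A,D,L} — drop them.
P0 = {B} | {F,T}.
The partition is now stable with 2 blocks: {B} | {F,T}.

2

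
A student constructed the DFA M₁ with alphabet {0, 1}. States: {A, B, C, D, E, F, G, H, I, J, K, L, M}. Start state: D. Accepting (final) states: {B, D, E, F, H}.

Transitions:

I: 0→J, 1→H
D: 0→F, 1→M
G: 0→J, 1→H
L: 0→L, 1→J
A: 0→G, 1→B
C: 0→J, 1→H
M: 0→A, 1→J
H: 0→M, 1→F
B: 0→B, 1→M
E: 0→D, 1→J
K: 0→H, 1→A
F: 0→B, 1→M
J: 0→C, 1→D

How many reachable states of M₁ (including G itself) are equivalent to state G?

States {E,I,K,L} cannot be reached from the start state, so discard them.
Start with accepting vs non-accepting: {B,D,F,H} | {A,C,G,J,M}.
On input 0, block {B,D,F,H} splits into {B,D,F} and {H}.
Split {A,C,G,J,M} by δ(·,1) → {A,J} and {C,G} and {M}.
The partition is now stable with 5 blocks: {B,D,F} | {A,J} | {H} | {C,G} | {M}.
The equivalence class containing G is {C,G}, of size 2.

2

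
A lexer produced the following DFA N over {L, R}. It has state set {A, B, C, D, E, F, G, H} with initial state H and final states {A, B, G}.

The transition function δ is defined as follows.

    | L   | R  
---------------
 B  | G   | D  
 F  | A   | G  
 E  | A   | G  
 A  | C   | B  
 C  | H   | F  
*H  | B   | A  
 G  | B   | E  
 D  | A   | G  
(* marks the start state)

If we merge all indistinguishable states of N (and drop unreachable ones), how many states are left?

5

All states are reachable from the start state.
P0 = {A,B,G} | {C,D,E,F,H}.
Split {A,B,G} by δ(·,L) → {B,G} and {A}.
Split {C,D,E,F,H} by δ(·,L) → {D,E,F} and {C} and {H}.
Stable partition: {B,G} | {D,E,F} | {A} | {C} | {H} — 5 equivalence classes.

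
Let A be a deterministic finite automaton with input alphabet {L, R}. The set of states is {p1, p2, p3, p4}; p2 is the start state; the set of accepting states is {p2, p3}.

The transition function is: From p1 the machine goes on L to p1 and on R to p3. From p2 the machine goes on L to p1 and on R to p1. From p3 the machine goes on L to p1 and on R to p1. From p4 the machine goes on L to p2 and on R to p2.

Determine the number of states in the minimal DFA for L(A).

2

Reachable states from the start: {p1,p2,p3}. Unreachable: {p4} — drop them.
Initial partition by acceptance: {p2,p3} | {p1}.
No further refinement is possible. Final partition (2 blocks): {p2,p3} | {p1}.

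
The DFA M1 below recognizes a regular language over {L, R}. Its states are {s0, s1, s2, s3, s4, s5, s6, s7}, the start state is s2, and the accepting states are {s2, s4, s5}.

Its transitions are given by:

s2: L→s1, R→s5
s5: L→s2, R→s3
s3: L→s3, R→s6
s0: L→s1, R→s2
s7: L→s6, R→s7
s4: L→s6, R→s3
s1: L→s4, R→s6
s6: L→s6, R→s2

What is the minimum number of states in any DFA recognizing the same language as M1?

6

States {s0,s7} cannot be reached from the start state, so discard them.
P0 = {s2,s4,s5} | {s1,s3,s6}.
On input L, block {s2,s4,s5} splits into {s2,s4} and {s5}.
On input R, block {s2,s4} splits into {s2} and {s4}.
Split {s1,s3,s6} by δ(·,L) → {s3,s6} and {s1}.
On input R, block {s3,s6} splits into {s3} and {s6}.
No further refinement is possible. Final partition (6 blocks): {s2} | {s3} | {s5} | {s4} | {s1} | {s6}.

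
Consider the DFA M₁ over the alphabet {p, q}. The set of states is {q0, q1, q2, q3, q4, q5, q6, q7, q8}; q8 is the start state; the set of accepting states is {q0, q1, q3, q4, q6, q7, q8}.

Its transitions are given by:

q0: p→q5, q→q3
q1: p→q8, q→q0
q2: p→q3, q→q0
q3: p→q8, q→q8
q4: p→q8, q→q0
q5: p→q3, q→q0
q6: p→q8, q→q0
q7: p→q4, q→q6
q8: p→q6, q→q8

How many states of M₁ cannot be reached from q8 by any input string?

4

BFS from q8 reaches {q0, q3, q5, q6, q8}; the 4 state(s) q1, q2, q4, q7 are never visited.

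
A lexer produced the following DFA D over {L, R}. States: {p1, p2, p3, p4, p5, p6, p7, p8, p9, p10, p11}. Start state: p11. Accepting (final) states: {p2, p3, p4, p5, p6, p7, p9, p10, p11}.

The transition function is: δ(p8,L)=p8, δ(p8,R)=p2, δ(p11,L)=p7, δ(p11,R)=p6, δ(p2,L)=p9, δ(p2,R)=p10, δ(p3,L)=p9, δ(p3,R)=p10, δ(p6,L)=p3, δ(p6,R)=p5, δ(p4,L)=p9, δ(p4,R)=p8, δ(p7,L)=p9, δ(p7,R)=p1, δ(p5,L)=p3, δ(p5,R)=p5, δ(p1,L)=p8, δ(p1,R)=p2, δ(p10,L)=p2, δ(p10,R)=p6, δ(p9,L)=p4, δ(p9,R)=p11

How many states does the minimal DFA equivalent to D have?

Every state is reachable, so we keep all 11.
P0 = {p2,p3,p4,p5,p6,p7,p9,p10,p11} | {p1,p8}.
Split {p2,p3,p4,p5,p6,p7,p9,p10,p11} by δ(·,R) → {p2,p3,p5,p6,p9,p10,p11} and {p4,p7}.
Split {p2,p3,p5,p6,p9,p10,p11} by δ(·,L) → {p2,p3,p5,p6,p10} and {p9,p11}.
Refine {p2,p3,p5,p6,p10} on symbol L: members go to different blocks, giving {p5,p6,p10} and {p2,p3}.
On input R, block {p9,p11} splits into {p9} and {p11}.
No further refinement is possible. Final partition (6 blocks): {p5,p6,p10} | {p1,p8} | {p4,p7} | {p9} | {p2,p3} | {p11}.

6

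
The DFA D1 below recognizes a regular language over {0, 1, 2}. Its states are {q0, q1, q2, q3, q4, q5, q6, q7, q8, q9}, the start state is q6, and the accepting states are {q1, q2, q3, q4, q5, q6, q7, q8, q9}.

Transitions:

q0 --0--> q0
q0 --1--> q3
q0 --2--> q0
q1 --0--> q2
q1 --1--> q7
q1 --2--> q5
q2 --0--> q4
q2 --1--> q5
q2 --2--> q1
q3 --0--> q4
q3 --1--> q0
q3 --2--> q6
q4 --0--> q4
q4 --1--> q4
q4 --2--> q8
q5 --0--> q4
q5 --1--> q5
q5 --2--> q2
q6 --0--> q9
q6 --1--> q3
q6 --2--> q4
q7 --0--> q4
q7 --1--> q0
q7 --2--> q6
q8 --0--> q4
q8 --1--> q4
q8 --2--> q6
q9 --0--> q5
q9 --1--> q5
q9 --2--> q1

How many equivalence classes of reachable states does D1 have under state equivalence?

5

Start with accepting vs non-accepting: {q1,q2,q3,q4,q5,q6,q7,q8,q9} | {q0}.
Split {q1,q2,q3,q4,q5,q6,q7,q8,q9} by δ(·,1) → {q1,q2,q4,q5,q6,q8,q9} and {q3,q7}.
On input 1, block {q1,q2,q4,q5,q6,q8,q9} splits into {q2,q4,q5,q8,q9} and {q1,q6}.
Refine {q2,q4,q5,q8,q9} on symbol 2: members go to different blocks, giving {q2,q8,q9} and {q4,q5}.
The partition is now stable with 5 blocks: {q2,q8,q9} | {q0} | {q3,q7} | {q1,q6} | {q4,q5}.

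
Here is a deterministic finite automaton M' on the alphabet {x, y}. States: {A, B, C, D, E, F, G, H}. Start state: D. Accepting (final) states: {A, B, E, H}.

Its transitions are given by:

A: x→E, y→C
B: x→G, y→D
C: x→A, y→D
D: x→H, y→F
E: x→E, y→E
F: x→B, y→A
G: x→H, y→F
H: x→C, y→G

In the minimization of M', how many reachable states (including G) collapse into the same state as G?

2

Every state is reachable, so we keep all 8.
Start with accepting vs non-accepting: {A,B,E,H} | {C,D,F,G}.
Split {A,B,E,H} by δ(·,x) → {A,E} and {B,H}.
Refine {A,E} on symbol y: members go to different blocks, giving {A} and {E}.
Split {C,D,F,G} by δ(·,x) → {D,F,G} and {C}.
On input y, block {D,F,G} splits into {D,G} and {F}.
On input x, block {B,H} splits into {B} and {H}.
No further refinement is possible. Final partition (7 blocks): {A} | {D,G} | {B} | {E} | {C} | {F} | {H}.
State G belongs to the block {D,G}, which has 2 states.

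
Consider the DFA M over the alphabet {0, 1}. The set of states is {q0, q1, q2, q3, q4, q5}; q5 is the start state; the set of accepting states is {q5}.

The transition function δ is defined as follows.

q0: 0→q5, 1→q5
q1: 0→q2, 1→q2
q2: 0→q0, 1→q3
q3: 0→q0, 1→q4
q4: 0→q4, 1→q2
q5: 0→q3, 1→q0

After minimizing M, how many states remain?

First remove the unreachable states {q1}; 5 states remain.
Start with accepting vs non-accepting: {q5} | {q0,q2,q3,q4}.
Refine {q0,q2,q3,q4} on symbol 0: members go to different blocks, giving {q2,q3,q4} and {q0}.
On input 0, block {q2,q3,q4} splits into {q2,q3} and {q4}.
On input 1, block {q2,q3} splits into {q2} and {q3}.
Stable partition: {q5} | {q2} | {q0} | {q4} | {q3} — 5 equivalence classes.

5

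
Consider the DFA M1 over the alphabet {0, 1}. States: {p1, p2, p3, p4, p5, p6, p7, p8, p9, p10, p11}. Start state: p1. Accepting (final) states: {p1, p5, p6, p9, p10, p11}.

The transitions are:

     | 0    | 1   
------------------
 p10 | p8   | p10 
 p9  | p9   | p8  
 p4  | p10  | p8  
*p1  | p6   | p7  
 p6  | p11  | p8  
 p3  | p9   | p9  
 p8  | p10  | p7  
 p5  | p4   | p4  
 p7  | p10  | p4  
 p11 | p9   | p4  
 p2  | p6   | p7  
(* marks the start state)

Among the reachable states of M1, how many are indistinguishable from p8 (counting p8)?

Reachable states from the start: {p1,p4,p6,p7,p8,p9,p10,p11}. Unreachable: {p2,p3,p5} — drop them.
P0 = {p1,p6,p9,p10,p11} | {p4,p7,p8}.
Split {p1,p6,p9,p10,p11} by δ(·,0) → {p1,p6,p9,p11} and {p10}.
Stable partition: {p1,p6,p9,p11} | {p4,p7,p8} | {p10} — 3 equivalence classes.
State p8 belongs to the block {p4,p7,p8}, which has 3 states.

3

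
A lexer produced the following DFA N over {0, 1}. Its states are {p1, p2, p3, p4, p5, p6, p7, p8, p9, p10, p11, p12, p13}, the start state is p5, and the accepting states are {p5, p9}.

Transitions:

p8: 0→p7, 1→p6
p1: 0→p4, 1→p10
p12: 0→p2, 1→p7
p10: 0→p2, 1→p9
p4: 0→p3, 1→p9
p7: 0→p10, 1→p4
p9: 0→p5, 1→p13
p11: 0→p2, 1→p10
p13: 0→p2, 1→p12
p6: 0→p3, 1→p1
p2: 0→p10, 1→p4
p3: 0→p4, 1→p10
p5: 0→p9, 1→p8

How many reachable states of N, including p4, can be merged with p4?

2

First remove the unreachable states {p11}; 12 states remain.
Initial partition by acceptance: {p5,p9} | {p1,p2,p3,p4,p6,p7,p8,p10,p12,p13}.
Refine {p1,p2,p3,p4,p6,p7,p8,p10,p12,p13} on symbol 1: members go to different blocks, giving {p1,p2,p3,p6,p7,p8,p12,p13} and {p4,p10}.
Refine {p1,p2,p3,p6,p7,p8,p12,p13} on symbol 0: members go to different blocks, giving {p1,p2,p3,p7} and {p6,p8,p12,p13}.
On input 1, block {p6,p8,p12,p13} splits into {p6,p12} and {p8,p13}.
Stable partition: {p5,p9} | {p1,p2,p3,p7} | {p4,p10} | {p6,p12} | {p8,p13} — 5 equivalence classes.
The equivalence class containing p4 is {p4,p10}, of size 2.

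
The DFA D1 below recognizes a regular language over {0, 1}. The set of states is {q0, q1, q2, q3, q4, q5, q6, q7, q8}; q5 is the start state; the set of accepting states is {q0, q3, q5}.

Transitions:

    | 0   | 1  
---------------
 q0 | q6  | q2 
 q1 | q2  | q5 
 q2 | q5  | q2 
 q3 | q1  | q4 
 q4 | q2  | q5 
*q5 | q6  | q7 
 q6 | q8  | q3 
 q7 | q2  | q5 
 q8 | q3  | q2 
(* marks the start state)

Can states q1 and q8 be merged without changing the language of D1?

First remove the unreachable states {q0}; 8 states remain.
Initial partition by acceptance: {q3,q5} | {q1,q2,q4,q6,q7,q8}.
Split {q1,q2,q4,q6,q7,q8} by δ(·,0) → {q1,q4,q6,q7} and {q2,q8}.
The partition is now stable with 3 blocks: {q3,q5} | {q1,q4,q6,q7} | {q2,q8}.
q1 and q8 end up in different blocks, so they are distinguishable. For instance, the string '0' is accepted from only q8.

No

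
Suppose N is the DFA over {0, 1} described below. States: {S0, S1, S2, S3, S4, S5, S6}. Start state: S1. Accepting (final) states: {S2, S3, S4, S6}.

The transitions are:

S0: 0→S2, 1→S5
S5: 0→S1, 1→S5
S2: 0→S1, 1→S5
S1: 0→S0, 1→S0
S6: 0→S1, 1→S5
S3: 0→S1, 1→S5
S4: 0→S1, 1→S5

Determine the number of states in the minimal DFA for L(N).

States {S3,S4,S6} cannot be reached from the start state, so discard them.
Initial partition by acceptance: {S2} | {S0,S1,S5}.
On input 0, block {S0,S1,S5} splits into {S1,S5} and {S0}.
Refine {S1,S5} on symbol 0: members go to different blocks, giving {S1} and {S5}.
Stable partition: {S2} | {S1} | {S0} | {S5} — 4 equivalence classes.

4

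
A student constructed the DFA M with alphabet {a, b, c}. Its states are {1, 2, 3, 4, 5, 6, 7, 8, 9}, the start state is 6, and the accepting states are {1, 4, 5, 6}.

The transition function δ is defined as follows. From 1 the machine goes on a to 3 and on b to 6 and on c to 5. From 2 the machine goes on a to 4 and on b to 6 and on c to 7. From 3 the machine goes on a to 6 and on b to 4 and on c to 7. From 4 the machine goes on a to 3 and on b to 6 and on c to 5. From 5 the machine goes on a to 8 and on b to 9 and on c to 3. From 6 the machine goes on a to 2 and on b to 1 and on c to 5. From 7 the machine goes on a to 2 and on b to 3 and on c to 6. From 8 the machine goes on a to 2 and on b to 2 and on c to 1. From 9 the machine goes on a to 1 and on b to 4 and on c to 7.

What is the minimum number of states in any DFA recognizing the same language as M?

4

Initial partition by acceptance: {1,4,5,6} | {2,3,7,8,9}.
Split {1,4,5,6} by δ(·,b) → {1,4,6} and {5}.
On input a, block {2,3,7,8,9} splits into {2,3,9} and {7,8}.
Stable partition: {1,4,6} | {2,3,9} | {5} | {7,8} — 4 equivalence classes.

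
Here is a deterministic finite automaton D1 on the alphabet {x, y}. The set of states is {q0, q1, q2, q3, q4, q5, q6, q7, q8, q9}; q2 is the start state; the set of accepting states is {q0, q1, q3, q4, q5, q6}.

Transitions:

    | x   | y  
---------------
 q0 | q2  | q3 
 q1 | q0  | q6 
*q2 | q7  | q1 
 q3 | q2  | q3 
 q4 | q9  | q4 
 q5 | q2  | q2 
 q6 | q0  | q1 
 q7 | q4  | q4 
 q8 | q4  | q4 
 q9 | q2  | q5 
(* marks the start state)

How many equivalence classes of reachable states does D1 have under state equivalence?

Reachable states from the start: {q0,q1,q2,q3,q4,q5,q6,q7,q9}. Unreachable: {q8} — drop them.
Start with accepting vs non-accepting: {q0,q1,q3,q4,q5,q6} | {q2,q7,q9}.
Split {q0,q1,q3,q4,q5,q6} by δ(·,x) → {q0,q3,q4,q5} and {q1,q6}.
Refine {q0,q3,q4,q5} on symbol y: members go to different blocks, giving {q0,q3,q4} and {q5}.
Split {q2,q7,q9} by δ(·,x) → {q2,q9} and {q7}.
Split {q2,q9} by δ(·,x) → {q2} and {q9}.
Refine {q0,q3,q4} on symbol x: members go to different blocks, giving {q0,q3} and {q4}.
Stable partition: {q0,q3} | {q2} | {q1,q6} | {q5} | {q7} | {q9} | {q4} — 7 equivalence classes.

7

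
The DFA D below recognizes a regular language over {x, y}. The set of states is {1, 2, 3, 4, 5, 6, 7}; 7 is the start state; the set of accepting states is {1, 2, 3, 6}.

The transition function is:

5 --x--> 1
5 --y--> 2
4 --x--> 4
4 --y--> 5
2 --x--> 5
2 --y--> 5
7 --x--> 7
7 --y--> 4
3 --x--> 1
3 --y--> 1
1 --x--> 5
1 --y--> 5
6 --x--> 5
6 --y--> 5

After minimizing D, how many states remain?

Reachable states from the start: {1,2,4,5,7}. Unreachable: {3,6} — drop them.
Initial partition by acceptance: {1,2} | {4,5,7}.
Refine {4,5,7} on symbol x: members go to different blocks, giving {4,7} and {5}.
Split {4,7} by δ(·,y) → {4} and {7}.
No further refinement is possible. Final partition (4 blocks): {1,2} | {4} | {5} | {7}.

4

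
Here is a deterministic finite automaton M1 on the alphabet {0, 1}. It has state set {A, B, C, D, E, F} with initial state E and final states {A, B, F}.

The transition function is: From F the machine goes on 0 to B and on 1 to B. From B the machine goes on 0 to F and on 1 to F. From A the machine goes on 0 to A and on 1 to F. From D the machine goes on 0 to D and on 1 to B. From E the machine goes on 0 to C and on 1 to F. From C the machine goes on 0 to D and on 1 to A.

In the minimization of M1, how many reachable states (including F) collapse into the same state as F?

Every state is reachable, so we keep all 6.
P0 = {A,B,F} | {C,D,E}.
No further refinement is possible. Final partition (2 blocks): {A,B,F} | {C,D,E}.
State F belongs to the block {A,B,F}, which has 3 states.

3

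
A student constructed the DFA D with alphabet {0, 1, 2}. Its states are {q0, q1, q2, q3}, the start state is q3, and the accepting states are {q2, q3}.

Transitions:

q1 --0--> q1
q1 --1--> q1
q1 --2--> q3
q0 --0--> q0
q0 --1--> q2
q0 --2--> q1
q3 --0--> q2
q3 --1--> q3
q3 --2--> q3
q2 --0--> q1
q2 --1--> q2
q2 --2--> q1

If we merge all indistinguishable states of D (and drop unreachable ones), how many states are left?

States {q0} cannot be reached from the start state, so discard them.
Initial partition by acceptance: {q2,q3} | {q1}.
Refine {q2,q3} on symbol 0: members go to different blocks, giving {q2} and {q3}.
Stable partition: {q2} | {q1} | {q3} — 3 equivalence classes.

3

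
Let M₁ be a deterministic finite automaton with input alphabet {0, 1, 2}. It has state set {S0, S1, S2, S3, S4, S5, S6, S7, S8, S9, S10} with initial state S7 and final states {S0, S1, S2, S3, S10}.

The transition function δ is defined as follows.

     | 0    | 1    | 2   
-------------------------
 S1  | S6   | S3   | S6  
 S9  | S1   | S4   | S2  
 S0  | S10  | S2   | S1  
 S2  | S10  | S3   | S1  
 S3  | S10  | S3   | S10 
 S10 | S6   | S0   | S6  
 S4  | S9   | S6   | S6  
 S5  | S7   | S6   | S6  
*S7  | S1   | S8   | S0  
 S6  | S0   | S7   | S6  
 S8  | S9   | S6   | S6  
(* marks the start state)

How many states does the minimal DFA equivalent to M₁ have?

First remove the unreachable states {S5}; 10 states remain.
Start with accepting vs non-accepting: {S0,S1,S2,S3,S10} | {S4,S6,S7,S8,S9}.
Refine {S0,S1,S2,S3,S10} on symbol 0: members go to different blocks, giving {S0,S2,S3} and {S1,S10}.
Refine {S4,S6,S7,S8,S9} on symbol 0: members go to different blocks, giving {S4,S8} and {S7,S9} and {S6}.
The partition is now stable with 5 blocks: {S0,S2,S3} | {S4,S8} | {S1,S10} | {S7,S9} | {S6}.

5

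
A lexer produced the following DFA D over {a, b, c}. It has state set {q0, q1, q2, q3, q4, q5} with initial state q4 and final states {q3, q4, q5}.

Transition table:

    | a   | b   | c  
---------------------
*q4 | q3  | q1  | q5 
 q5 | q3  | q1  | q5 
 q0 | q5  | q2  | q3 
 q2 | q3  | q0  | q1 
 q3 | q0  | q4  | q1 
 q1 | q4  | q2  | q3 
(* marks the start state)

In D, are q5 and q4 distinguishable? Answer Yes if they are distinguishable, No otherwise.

No

Start with accepting vs non-accepting: {q3,q4,q5} | {q0,q1,q2}.
Split {q3,q4,q5} by δ(·,a) → {q4,q5} and {q3}.
On input a, block {q0,q1,q2} splits into {q0,q1} and {q2}.
The partition is now stable with 4 blocks: {q4,q5} | {q0,q1} | {q3} | {q2}.
q5 and q4 lie in the same block of the stable partition, so they are equivalent — no string distinguishes them.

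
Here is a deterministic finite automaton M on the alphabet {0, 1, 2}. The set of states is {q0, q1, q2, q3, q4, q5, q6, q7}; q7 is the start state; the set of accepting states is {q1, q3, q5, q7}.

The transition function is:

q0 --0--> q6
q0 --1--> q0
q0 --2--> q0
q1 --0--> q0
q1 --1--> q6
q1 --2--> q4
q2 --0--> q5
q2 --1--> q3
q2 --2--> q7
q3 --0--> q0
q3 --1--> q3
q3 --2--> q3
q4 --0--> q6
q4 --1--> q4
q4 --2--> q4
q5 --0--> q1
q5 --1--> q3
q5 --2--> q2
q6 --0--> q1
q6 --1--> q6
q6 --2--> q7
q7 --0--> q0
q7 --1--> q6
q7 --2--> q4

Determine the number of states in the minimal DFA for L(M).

3

First remove the unreachable states {q2,q3,q5}; 5 states remain.
P0 = {q1,q7} | {q0,q4,q6}.
Refine {q0,q4,q6} on symbol 0: members go to different blocks, giving {q0,q4} and {q6}.
The partition is now stable with 3 blocks: {q1,q7} | {q0,q4} | {q6}.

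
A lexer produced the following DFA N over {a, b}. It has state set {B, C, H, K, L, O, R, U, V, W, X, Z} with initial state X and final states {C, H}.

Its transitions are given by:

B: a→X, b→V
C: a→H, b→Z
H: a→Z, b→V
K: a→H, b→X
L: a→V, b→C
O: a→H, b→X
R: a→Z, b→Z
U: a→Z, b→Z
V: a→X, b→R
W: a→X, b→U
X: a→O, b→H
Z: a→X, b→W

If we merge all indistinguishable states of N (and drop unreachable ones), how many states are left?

Reachable states from the start: {H,O,R,U,V,W,X,Z}. Unreachable: {B,C,K,L} — drop them.
Initial partition by acceptance: {H} | {O,R,U,V,W,X,Z}.
Refine {O,R,U,V,W,X,Z} on symbol a: members go to different blocks, giving {R,U,V,W,X,Z} and {O}.
Split {R,U,V,W,X,Z} by δ(·,a) → {R,U,V,W,Z} and {X}.
Split {R,U,V,W,Z} by δ(·,a) → {V,W,Z} and {R,U}.
On input b, block {V,W,Z} splits into {V,W} and {Z}.
Stable partition: {H} | {V,W} | {O} | {X} | {R,U} | {Z} — 6 equivalence classes.

6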